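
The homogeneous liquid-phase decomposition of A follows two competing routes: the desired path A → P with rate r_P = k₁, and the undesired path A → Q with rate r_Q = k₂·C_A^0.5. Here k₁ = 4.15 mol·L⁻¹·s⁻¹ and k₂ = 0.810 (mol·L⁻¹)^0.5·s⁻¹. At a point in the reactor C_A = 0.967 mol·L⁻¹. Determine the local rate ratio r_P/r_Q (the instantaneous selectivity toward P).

5.21

S_{P/Q} = r_P/r_Q = (k₁)/(k₂·C_A^0.5) = (k₁/k₂)·C_A^-0.5.
= (4.15) / (0.810×0.9670^0.5) = 4.150/0.7965 = 5.21.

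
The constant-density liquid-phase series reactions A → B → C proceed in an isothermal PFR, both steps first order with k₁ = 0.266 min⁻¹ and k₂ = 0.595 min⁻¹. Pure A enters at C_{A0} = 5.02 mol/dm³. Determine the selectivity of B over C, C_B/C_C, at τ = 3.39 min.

Solving the coupled first-order balances gives C_B(τ) = [k₁/(k₂−k₁)]·C_{A0}·(e^(−k₁τ) − e^(−k₂τ)).
e^(−k₁τ) = e^(−0.266×3.39) = e^(−0.9017) = 0.4059; e^(−k₂τ) = e^(−2.017) = 0.1330.
C_B = 0.266×5.02/(0.595−0.266) × (0.4059−0.1330) = 4.059×0.2728 = 1.107 mol/dm³.
C_A = C_{A0}e^(−k₁τ) = 2.037 mol/dm³, so C_C = C_{A0}−C_A−C_B = 1.875 mol/dm³; C_B/C_C = 0.590.

0.590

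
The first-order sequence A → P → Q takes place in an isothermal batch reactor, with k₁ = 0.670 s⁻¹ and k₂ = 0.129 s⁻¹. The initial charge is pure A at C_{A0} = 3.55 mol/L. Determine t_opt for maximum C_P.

3.05 s

The intermediate peaks when r₁ = r₂, i.e. k₁e^(−k₁t) = k₂e^(−k₂t), giving t_opt = ln(k₂/k₁)/(k₂−k₁).
= ln(0.129/0.670)/(0.129−0.670) = ln(0.1925)/-0.5410 = -1.647/-0.5410 = 3.05 s.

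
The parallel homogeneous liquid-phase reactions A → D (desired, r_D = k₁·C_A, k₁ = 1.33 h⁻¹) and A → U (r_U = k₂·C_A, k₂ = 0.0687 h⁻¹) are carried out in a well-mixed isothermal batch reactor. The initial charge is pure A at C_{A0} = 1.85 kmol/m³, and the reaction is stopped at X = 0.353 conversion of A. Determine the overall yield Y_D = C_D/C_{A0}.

C_A = C_{A0}(1−X) = 1.197 kmol/m³.
Both paths are first order in A, so the instantaneous fraction to D is constant: dC_D/d(−C_A) = k₁/(k₁+k₂) = 0.9509.
C_D = 0.9509·(C_{A0}−C_A) = 0.9509×0.6530 = 0.621 kmol/m³.
Y_D = C_D/C_{A0} = 0.6210/1.85 = 0.336.

0.336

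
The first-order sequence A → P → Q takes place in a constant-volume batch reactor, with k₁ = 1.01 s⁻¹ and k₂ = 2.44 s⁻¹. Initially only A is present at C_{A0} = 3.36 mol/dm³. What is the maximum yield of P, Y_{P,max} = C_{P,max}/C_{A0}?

0.222

Evaluating C_P at t_opt = ln(k₂/k₁)/(k₂−k₁) gives C_{P,max}/C_{A0} = (k₁/k₂)^[k₂/(k₂−k₁)].
= (1.01/2.44)^(2.44/(2.44−1.01)) = (0.4139)^(1.706) = 0.2220.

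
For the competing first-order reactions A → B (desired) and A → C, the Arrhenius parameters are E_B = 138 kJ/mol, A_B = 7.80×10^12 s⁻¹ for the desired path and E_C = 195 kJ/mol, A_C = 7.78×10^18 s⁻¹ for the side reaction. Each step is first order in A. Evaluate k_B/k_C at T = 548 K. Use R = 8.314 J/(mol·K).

0.272

Since both paths have the same order in A, the concentration cancels and S_{B/C} = k_B/k_C = (A_B/A_C)·exp[(E_C−E_B)/(RT)].
(E_C−E_B)/(RT) = (195−138)×10³/(8.314×548) = 57000/4556 = 12.51.
k_B/k_C = (7.80×10^12/7.78×10^18)·exp(12.51) = 1.003×10^-6 × 2.712×10^5 = 0.272.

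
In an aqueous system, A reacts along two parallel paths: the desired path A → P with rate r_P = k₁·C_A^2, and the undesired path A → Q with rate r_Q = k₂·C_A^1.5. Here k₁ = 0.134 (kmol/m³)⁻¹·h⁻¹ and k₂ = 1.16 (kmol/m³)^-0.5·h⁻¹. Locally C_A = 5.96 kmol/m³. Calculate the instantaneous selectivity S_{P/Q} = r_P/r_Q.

0.282

S_{P/Q} = r_P/r_Q = (k₁·C_A^2)/(k₂·C_A^1.5) = (k₁/k₂)·C_A^0.5.
= (0.134×5.960^2) / (1.16×5.960^1.5) = 4.760/16.88 = 0.282.
Since the desired path is higher order in A, keeping C_A high (PFR or concentrated feed) favours P.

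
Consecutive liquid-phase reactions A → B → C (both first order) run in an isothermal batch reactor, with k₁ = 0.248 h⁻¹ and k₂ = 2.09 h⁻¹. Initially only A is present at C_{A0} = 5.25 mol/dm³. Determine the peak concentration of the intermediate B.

At the optimum, C_{B,max}/C_{A0} = (k₁/k₂)^[k₂/(k₂−k₁)].
= (0.248/2.09)^(2.09/(2.09−0.248)) = (0.1187)^(1.135) = 0.08906.
C_{B,max} = 0.08906×5.25 = 0.468 mol/dm³.

0.468 mol/dm³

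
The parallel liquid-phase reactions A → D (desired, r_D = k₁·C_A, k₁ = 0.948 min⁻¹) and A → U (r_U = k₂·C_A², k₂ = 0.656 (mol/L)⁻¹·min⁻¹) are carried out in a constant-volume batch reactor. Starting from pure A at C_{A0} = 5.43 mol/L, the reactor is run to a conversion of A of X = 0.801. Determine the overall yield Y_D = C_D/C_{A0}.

0.267

C_A = C_{A0}(1−X) = 1.081 mol/L.
Along a PFR/batch, dC_D/dC_A = −r_D/(r_D+r_U) = −k₁/(k₁+k₂·C_A).
Integrating from C_{A0} to C_A: C_D = (0.948/0.656)·ln[(0.948+0.656·5.43)/(0.948+0.656·1.08)] = 1.445·ln(4.510/1.657) = 1.447 mol/L.
Y_D = C_D/C_{A0} = 1.447/5.43 = 0.267.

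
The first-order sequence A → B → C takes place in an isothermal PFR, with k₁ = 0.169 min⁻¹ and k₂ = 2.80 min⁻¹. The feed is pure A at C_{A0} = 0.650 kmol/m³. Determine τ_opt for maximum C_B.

For first-order series the maximum of C_B occurs at τ_opt = ln(k₂/k₁)/(k₂−k₁).
= ln(2.80/0.169)/(2.80−0.169) = ln(16.57)/2.631 = 2.807/2.631 = 1.07 min.

1.07 min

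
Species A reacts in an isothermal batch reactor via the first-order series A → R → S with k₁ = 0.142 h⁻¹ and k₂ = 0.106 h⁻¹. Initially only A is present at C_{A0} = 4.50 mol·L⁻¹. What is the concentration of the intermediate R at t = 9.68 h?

1.87 mol·L⁻¹

For first-order series with pure A initially, C_R(t) = k₁C_{A0}/(k₂−k₁)·(e^(−k₁t) − e^(−k₂t)).
e^(−k₁t) = e^(−0.142×9.68) = e^(−1.375) = 0.2530; e^(−k₂t) = e^(−1.026) = 0.3584.
C_R = 0.142×4.50/(0.106−0.142) × (0.2530−0.3584) = (-17.75)×(-0.1055) = 1.872 mol·L⁻¹.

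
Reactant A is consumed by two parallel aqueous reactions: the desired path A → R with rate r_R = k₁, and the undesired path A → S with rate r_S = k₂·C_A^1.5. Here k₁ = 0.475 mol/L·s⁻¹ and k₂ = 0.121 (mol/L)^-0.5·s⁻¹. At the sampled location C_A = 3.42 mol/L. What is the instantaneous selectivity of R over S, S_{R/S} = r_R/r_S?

0.621

S_{R/S} = r_R/r_S = (k₁)/(k₂·C_A^1.5) = (k₁/k₂)·C_A^-1.5.
= (0.475) / (0.121×3.420^1.5) = 0.4750/0.7653 = 0.621.
The undesired path is higher order in A, so low C_A (CSTR or dilute feed) favours R.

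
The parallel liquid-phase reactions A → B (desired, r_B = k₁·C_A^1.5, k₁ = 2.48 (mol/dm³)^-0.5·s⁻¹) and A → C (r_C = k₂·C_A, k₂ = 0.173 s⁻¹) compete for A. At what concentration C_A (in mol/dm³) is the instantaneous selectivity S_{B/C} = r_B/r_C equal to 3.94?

S_{B/C} = (k₁/k₂)·C_A^0.5 ⇒ C_A = (S·k₂/k₁)^(2).
= (3.94×0.173/2.48)^(2) = (0.2748)^(2) = 0.0755 mol/dm³.

0.0755 mol/dm³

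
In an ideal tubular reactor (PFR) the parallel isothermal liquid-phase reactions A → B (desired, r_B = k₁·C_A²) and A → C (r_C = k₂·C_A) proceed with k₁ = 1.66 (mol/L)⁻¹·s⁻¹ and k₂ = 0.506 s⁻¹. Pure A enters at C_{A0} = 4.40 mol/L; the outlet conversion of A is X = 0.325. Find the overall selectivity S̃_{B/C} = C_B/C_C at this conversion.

11.9

C_A = C_{A0}(1−X) = 2.970 mol/L.
Along a PFR/batch, dC_C/dC_A = −r_C/(r_B+r_C) = −k₂/(k₂+k₁·C_A).
Integrating from C_{A0} to C_A: C_C = (0.506/1.66)·ln[(0.506+1.66·4.40)/(0.506+1.66·2.97)] = 0.3048·ln(7.810/5.436) = 0.1104 mol/L.
Then C_B = (C_{A0}−C_A) − C_C = 1.430 − 0.1104 = 1.320 mol/L.
S̃_{B/C} = C_B/C_C = 1.320/0.1104 = 11.9.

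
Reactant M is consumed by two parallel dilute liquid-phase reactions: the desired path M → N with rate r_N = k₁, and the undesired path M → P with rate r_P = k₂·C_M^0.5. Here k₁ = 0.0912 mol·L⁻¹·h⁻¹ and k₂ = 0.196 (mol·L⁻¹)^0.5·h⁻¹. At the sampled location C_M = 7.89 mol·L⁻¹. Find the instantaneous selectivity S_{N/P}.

0.166

S_{N/P} = r_N/r_P = (k₁)/(k₂·C_M^0.5) = (k₁/k₂)·C_M^-0.5.
= (0.0912) / (0.196×7.890^0.5) = 0.09120/0.5505 = 0.166.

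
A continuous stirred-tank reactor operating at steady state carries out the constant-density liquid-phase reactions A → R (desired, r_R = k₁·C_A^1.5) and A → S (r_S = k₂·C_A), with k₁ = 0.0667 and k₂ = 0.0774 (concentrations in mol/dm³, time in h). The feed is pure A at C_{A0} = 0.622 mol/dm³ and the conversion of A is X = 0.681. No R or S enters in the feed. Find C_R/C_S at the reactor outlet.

0.384

Exit C_A = C_{A0}(1−X) = 0.622×0.319 = 0.1984 mol/dm³.
A CSTR operates uniformly at the exit composition, giving r_R = 0.005895 and r_S = 0.01536 (each k·C_A^n at C_A = 0.1984).
Overall selectivity = C_R/C_S = r_Rτ/(r_Sτ) = r_R/r_S = 0.384.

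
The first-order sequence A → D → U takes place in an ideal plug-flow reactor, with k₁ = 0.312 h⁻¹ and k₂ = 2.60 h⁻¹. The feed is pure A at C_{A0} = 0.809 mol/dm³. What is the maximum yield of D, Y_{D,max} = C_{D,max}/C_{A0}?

Evaluating C_D at τ_opt = ln(k₂/k₁)/(k₂−k₁) gives C_{D,max}/C_{A0} = (k₁/k₂)^[k₂/(k₂−k₁)].
= (0.312/2.60)^(2.60/(2.60−0.312)) = (0.1200)^(1.136) = 0.08987.

0.0899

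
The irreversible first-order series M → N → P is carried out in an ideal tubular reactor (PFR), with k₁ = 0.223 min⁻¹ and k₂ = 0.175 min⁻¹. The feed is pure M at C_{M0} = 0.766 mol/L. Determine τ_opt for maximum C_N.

The intermediate peaks when r₁ = r₂, i.e. k₁e^(−k₁τ) = k₂e^(−k₂τ), giving τ_opt = ln(k₂/k₁)/(k₂−k₁).
= ln(0.175/0.223)/(0.175−0.223) = ln(0.7848)/-0.04800 = -0.2424/-0.04800 = 5.05 min.

5.05 min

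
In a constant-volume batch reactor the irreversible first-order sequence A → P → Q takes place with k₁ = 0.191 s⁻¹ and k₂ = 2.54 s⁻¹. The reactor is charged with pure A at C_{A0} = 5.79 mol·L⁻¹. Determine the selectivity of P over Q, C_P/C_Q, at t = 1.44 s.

Solving the coupled first-order balances gives C_P(t) = [k₁/(k₂−k₁)]·C_{A0}·(e^(−k₁t) − e^(−k₂t)).
e^(−k₁t) = e^(−0.191×1.44) = e^(−0.2750) = 0.7595; e^(−k₂t) = e^(−3.658) = 0.02579.
C_P = 0.191×5.79/(2.54−0.191) × (0.7595−0.02579) = 0.4708×0.7337 = 0.3454 mol·L⁻¹.
C_A = C_{A0}e^(−k₁t) = 4.398 mol·L⁻¹, so C_Q = C_{A0}−C_A−C_P = 1.047 mol·L⁻¹; C_P/C_Q = 0.330.

0.330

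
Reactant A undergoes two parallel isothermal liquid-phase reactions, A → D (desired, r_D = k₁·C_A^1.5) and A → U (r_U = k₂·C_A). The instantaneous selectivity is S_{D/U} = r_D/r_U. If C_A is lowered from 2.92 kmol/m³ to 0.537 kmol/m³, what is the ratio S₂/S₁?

0.429

S_{D/U} = (k₁/k₂)·C_A^0.5, so S₂/S₁ = (C_{A,2}/C_{A,1})^0.5.
= (0.537/2.92)^0.5 = (0.1839)^0.5 = 0.429.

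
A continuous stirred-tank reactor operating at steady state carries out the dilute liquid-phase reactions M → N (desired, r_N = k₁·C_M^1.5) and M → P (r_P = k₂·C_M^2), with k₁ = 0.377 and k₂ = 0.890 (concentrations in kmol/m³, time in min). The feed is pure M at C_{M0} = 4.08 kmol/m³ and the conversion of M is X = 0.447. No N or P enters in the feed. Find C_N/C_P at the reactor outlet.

Exit C_M = C_{M0}(1−X) = 4.08×0.553 = 2.256 kmol/m³.
Rates in a CSTR are evaluated at the outlet concentration: r_N = 0.377×2.256^1.5 = 1.278, r_P = 0.890×2.256^2 = 4.531.
Overall selectivity = C_N/C_P = r_Nτ/(r_Pτ) = r_N/r_P = 0.282.

0.282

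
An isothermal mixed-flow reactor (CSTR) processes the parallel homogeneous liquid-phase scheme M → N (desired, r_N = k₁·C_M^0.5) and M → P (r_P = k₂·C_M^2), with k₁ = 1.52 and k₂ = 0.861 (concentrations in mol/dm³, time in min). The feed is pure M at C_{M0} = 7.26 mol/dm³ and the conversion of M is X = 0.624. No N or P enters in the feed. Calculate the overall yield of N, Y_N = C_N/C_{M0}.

Exit C_M = C_{M0}(1−X) = 7.26×0.376 = 2.730 mol/dm³.
In a CSTR the entire volume is at exit conditions, so r_N = 1.52×2.730^0.5 = 2.511 and r_P = 0.861×2.730^2 = 6.416.
Fraction of consumed M going to N: r_N/(r_N+r_P) = 0.2813.
C_N = 0.2813·C_{M0}·X = 0.2813×7.26×0.624 = 1.27 mol/dm³; Y_N = C_N/C_{M0} = 0.176.

0.176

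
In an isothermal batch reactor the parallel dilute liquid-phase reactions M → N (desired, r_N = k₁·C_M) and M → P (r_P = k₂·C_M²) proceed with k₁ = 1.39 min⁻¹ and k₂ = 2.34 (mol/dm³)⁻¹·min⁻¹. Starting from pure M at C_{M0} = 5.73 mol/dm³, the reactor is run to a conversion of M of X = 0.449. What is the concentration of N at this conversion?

0.310 mol/dm³

C_M = C_{M0}(1−X) = 3.157 mol/dm³.
Along a PFR/batch, dC_N/dC_M = −r_N/(r_N+r_P) = −k₁/(k₁+k₂·C_M).
Integrating from C_{M0} to C_M: C_N = (1.39/2.34)·ln[(1.39+2.34·5.73)/(1.39+2.34·3.16)] = 0.5940·ln(14.80/8.778) = 0.3102 mol/dm³.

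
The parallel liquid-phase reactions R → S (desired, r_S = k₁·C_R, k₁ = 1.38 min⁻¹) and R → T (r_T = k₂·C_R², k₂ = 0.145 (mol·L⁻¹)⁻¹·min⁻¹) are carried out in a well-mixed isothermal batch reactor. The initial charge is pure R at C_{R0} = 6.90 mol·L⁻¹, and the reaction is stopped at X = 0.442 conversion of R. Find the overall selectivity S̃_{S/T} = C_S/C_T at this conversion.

1.79

C_R = C_{R0}(1−X) = 3.850 mol·L⁻¹.
Along a PFR/batch, dC_S/dC_R = −r_S/(r_S+r_T) = −k₁/(k₁+k₂·C_R).
Integrating from C_{R0} to C_R: C_S = (1.38/0.145)·ln[(1.38+0.145·6.90)/(1.38+0.145·3.85)] = 9.517·ln(2.380/1.938) = 1.956 mol·L⁻¹.
C_T = (C_{R0}−C_R)−C_S = 1.094 mol·L⁻¹; S̃_{S/T} = 1.956/1.094 = 1.79.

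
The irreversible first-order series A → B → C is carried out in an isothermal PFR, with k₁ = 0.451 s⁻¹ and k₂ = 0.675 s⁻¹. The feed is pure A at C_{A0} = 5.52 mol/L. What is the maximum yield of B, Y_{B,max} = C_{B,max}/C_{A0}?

0.297

Evaluating C_B at τ_opt = ln(k₂/k₁)/(k₂−k₁) gives C_{B,max}/C_{A0} = (k₁/k₂)^[k₂/(k₂−k₁)].
= (0.451/0.675)^(0.675/(0.675−0.451)) = (0.6681)^(3.013) = 0.2967.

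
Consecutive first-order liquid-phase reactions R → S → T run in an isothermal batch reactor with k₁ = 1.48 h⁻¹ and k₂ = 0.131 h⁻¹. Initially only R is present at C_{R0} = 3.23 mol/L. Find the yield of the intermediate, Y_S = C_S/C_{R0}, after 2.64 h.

For first-order series with pure R initially, C_S(t) = k₁C_{R0}/(k₂−k₁)·(e^(−k₁t) − e^(−k₂t)).
e^(−k₁t) = e^(−1.48×2.64) = e^(−3.907) = 0.02010; e^(−k₂t) = e^(−0.3458) = 0.7076.
C_S = 1.48×3.23/(0.131−1.48) × (0.02010−0.7076) = (-3.544)×(-0.6875) = 2.436 mol/L.
Y_S = C_S/C_{R0} = 2.436/3.23 = 0.754.

0.754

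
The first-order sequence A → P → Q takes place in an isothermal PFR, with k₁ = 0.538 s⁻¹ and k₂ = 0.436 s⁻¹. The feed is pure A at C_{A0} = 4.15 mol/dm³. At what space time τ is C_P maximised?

2.06 s

Setting dC_P/dτ = 0 gives τ_opt = ln(k₂/k₁)/(k₂−k₁).
= ln(0.436/0.538)/(0.436−0.538) = ln(0.8104)/-0.1020 = -0.2102/-0.1020 = 2.06 s.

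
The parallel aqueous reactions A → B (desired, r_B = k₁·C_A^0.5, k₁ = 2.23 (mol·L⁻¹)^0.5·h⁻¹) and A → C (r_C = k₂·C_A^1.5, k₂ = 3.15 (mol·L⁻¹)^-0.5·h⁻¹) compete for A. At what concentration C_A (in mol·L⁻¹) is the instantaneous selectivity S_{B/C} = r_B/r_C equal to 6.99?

S_{B/C} = (k₁/k₂)·C_A⁻¹ ⇒ C_A = (S·k₂/k₁)^(-1).
= (6.99×3.15/2.23)^(-1) = (9.874)^(-1) = 0.101 mol·L⁻¹.

0.101 mol·L⁻¹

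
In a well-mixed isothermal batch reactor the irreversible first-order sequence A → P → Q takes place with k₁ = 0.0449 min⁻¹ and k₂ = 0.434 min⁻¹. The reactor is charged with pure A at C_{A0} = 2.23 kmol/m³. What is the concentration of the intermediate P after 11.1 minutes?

For first-order series with pure A initially, C_P(t) = k₁C_{A0}/(k₂−k₁)·(e^(−k₁t) − e^(−k₂t)).
e^(−k₁t) = e^(−0.0449×11.1) = e^(−0.4984) = 0.6075; e^(−k₂t) = e^(−4.817) = 0.008088.
C_P = 0.0449×2.23/(0.434−0.0449) × (0.6075−0.008088) = 0.2573×0.5994 = 0.1542 kmol/m³.

0.154 kmol/m³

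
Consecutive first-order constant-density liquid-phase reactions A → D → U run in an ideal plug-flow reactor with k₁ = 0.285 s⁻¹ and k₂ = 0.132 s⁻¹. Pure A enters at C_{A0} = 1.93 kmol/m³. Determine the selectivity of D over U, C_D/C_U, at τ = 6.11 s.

Solving the coupled first-order balances gives C_D(τ) = [k₁/(k₂−k₁)]·C_{A0}·(e^(−k₁τ) − e^(−k₂τ)).
e^(−k₁τ) = e^(−0.285×6.11) = e^(−1.741) = 0.1753; e^(−k₂τ) = e^(−0.8065) = 0.4464.
C_D = 0.285×1.93/(0.132−0.285) × (0.1753−0.4464) = (-3.595)×(-0.2711) = 0.9747 kmol/m³.
C_A = C_{A0}e^(−k₁τ) = 0.3383 kmol/m³, so C_U = C_{A0}−C_A−C_D = 0.6170 kmol/m³; C_D/C_U = 1.58.

1.58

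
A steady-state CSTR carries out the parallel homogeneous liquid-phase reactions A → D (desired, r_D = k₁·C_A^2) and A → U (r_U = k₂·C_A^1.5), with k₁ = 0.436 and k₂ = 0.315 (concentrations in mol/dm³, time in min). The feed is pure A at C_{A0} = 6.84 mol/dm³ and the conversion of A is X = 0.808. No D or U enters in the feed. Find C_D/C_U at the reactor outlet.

1.59

Exit C_A = C_{A0}(1−X) = 6.84×0.192 = 1.313 mol/dm³.
A CSTR operates uniformly at the exit composition, giving r_D = 0.7520 and r_U = 0.4741 (each k·C_A^n at C_A = 1.313).
Overall selectivity = C_D/C_U = r_Dτ/(r_Uτ) = r_D/r_U = 1.59.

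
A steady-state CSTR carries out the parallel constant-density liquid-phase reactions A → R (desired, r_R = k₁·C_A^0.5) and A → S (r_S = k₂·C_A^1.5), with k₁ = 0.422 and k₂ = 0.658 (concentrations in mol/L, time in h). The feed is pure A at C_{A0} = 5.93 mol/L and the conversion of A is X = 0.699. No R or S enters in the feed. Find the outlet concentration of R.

1.10 mol/L

Exit C_A = C_{A0}(1−X) = 5.93×0.301 = 1.785 mol/L.
In a CSTR the entire volume is at exit conditions, so r_R = 0.422×1.785^0.5 = 0.5638 and r_S = 0.658×1.785^1.5 = 1.569.
Fraction of consumed A going to R: r_R/(r_R+r_S) = 0.2643.
C_R = 0.2643·C_{A0}·X = 0.2643×5.93×0.699 = 1.10 mol/L.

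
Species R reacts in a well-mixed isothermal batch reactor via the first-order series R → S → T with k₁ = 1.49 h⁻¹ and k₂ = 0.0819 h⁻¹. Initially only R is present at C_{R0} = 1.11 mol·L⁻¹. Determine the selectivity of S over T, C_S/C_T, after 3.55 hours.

3.76

Solving the coupled first-order balances gives C_S(t) = [k₁/(k₂−k₁)]·C_{R0}·(e^(−k₁t) − e^(−k₂t)).
e^(−k₁t) = e^(−1.49×3.55) = e^(−5.289) = 0.005044; e^(−k₂t) = e^(−0.2907) = 0.7477.
C_S = 1.49×1.11/(0.0819−1.49) × (0.005044−0.7477) = (-1.175)×(-0.7427) = 0.8723 mol·L⁻¹.
C_R = C_{R0}e^(−k₁t) = 0.005599 mol·L⁻¹, so C_T = C_{R0}−C_R−C_S = 0.2321 mol·L⁻¹; C_S/C_T = 3.76.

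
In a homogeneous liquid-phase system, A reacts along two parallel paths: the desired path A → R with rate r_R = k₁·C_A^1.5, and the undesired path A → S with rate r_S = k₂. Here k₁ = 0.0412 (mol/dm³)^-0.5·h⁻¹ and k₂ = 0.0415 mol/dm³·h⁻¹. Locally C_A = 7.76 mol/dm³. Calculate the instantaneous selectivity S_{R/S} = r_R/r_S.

S_{R/S} = r_R/r_S = (k₁·C_A^1.5)/(k₂) = (k₁/k₂)·C_A^1.5.
= (0.0412×7.760^1.5) / (0.0415) = 0.8906/0.04150 = 21.5.
Since the desired path is higher order in A, keeping C_A high (PFR or concentrated feed) favours R.

21.5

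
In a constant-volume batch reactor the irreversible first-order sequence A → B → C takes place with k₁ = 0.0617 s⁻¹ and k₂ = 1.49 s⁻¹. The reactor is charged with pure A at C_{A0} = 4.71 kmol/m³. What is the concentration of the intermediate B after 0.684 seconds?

0.122 kmol/m³

For first-order series with pure A initially, C_B(t) = k₁C_{A0}/(k₂−k₁)·(e^(−k₁t) − e^(−k₂t)).
e^(−k₁t) = e^(−0.0617×0.684) = e^(−0.04220) = 0.9587; e^(−k₂t) = e^(−1.019) = 0.3609.
C_B = 0.0617×4.71/(1.49−0.0617) × (0.9587−0.3609) = 0.2035×0.5978 = 0.1216 kmol/m³.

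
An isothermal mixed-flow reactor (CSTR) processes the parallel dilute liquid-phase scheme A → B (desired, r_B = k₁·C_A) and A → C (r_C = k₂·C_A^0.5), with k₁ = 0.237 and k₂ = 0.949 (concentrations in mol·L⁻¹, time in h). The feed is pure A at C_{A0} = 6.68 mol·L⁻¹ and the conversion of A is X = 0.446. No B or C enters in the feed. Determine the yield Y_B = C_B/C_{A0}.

0.145

Exit C_A = C_{A0}(1−X) = 6.68×0.554 = 3.701 mol·L⁻¹.
In a CSTR the entire volume is at exit conditions, so r_B = 0.237×3.701 = 0.8771 and r_C = 0.949×3.701^0.5 = 1.826.
Fraction of consumed A going to B: r_B/(r_B+r_C) = 0.3245.
C_B = 0.3245·C_{A0}·X = 0.3245×6.68×0.446 = 0.967 mol·L⁻¹; Y_B = C_B/C_{A0} = 0.145.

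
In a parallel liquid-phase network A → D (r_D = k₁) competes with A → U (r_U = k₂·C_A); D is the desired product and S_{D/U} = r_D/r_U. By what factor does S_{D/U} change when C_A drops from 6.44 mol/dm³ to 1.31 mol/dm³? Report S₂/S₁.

4.92

S_{D/U} = (k₁/k₂)·C_A⁻¹, so S₂/S₁ = (C_{A,2}/C_{A,1})⁻¹.
= 6.44/1.31 = 4.92.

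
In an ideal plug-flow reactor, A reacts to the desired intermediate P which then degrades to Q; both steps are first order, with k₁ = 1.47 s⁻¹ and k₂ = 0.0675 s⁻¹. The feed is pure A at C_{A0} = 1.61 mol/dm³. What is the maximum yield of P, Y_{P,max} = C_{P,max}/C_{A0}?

0.862

At the optimum, C_{P,max}/C_{A0} = (k₁/k₂)^[k₂/(k₂−k₁)].
= (1.47/0.0675)^(0.0675/(0.0675−1.47)) = (21.78)^(-0.04813) = 0.8622.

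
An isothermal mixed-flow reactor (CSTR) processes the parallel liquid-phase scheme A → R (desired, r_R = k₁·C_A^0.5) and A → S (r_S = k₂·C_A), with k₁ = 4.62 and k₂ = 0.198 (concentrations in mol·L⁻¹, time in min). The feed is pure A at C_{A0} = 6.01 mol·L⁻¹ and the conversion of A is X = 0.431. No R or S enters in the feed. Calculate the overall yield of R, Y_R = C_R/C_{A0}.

0.399

Exit C_A = C_{A0}(1−X) = 6.01×0.569 = 3.420 mol·L⁻¹.
In a CSTR the entire volume is at exit conditions, so r_R = 4.62×3.420^0.5 = 8.543 and r_S = 0.198×3.420 = 0.6771.
Fraction of consumed A going to R: r_R/(r_R+r_S) = 0.9266.
C_R = 0.9266·C_{A0}·X = 0.9266×6.01×0.431 = 2.40 mol·L⁻¹; Y_R = C_R/C_{A0} = 0.399.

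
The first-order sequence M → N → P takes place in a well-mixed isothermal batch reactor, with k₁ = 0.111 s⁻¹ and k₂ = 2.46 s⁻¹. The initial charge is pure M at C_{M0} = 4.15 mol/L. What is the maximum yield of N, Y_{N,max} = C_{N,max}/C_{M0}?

For a first-order series the maximum intermediate yield is C_{N,max}/C_{M0} = (k₁/k₂)^[k₂/(k₂−k₁)].
= (0.111/2.46)^(2.46/(2.46−0.111)) = (0.04512)^(1.047) = 0.03898.

0.0390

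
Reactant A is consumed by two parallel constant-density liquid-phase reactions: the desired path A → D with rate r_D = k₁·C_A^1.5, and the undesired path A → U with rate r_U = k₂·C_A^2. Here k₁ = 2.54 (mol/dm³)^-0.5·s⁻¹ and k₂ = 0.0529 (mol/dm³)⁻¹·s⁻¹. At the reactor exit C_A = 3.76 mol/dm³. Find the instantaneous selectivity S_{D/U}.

24.8

S_{D/U} = r_D/r_U = (k₁·C_A^1.5)/(k₂·C_A^2) = (k₁/k₂)·C_A^-0.5.
= (2.54×3.760^1.5) / (0.0529×3.760^2) = 18.52/0.7479 = 24.8.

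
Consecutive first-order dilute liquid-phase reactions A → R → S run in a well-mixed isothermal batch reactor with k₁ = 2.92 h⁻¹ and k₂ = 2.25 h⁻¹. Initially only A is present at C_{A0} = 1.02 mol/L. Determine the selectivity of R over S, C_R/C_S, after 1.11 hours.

0.244

The intermediate concentration in a first-order A→B→C sequence is C_R = k₁C_{A0}(e^(−k₁t) − e^(−k₂t))/(k₂−k₁).
e^(−k₁t) = e^(−2.92×1.11) = e^(−3.241) = 0.03912; e^(−k₂t) = e^(−2.498) = 0.08229.
C_R = 2.92×1.02/(2.25−2.92) × (0.03912−0.08229) = (-4.445)×(-0.04317) = 0.1919 mol/L.
C_A = C_{A0}e^(−k₁t) = 0.03990 mol/L, so C_S = C_{A0}−C_A−C_R = 0.7882 mol/L; C_R/C_S = 0.244.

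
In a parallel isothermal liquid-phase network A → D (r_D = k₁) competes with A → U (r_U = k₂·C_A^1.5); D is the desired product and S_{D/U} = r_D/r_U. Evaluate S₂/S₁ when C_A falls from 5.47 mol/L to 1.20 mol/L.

S_{D/U} = (k₁/k₂)·C_A^-1.5, so S₂/S₁ = (C_{A,2}/C_{A,1})^-1.5.
= (1.20/5.47)^(-1.5) = (0.2194)^(-1.5) = 9.73.

9.73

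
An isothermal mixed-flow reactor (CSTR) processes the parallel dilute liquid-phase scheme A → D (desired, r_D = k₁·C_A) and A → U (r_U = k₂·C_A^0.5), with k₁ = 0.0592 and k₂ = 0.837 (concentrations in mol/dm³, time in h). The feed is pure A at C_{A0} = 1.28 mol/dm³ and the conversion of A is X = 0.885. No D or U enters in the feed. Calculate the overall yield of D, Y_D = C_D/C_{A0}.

0.0234

Exit C_A = C_{A0}(1−X) = 1.28×0.115 = 0.1472 mol/dm³.
In a CSTR the entire volume is at exit conditions, so r_D = 0.0592×0.1472 = 0.008714 and r_U = 0.837×0.1472^0.5 = 0.3211.
Fraction of consumed A going to D: r_D/(r_D+r_U) = 0.02642.
C_D = 0.02642·C_{A0}·X = 0.02642×1.28×0.885 = 0.0299 mol/dm³; Y_D = C_D/C_{A0} = 0.0234.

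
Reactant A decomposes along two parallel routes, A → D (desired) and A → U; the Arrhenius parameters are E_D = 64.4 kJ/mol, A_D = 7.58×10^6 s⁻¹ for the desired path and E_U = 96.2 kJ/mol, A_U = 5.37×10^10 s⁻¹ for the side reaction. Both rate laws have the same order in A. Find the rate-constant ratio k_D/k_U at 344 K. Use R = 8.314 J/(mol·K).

9.52

k_D/k_U = (A_D/A_U)·exp[−(E_D−E_U)/(RT)] = (A_D/A_U)·exp[(E_U−E_D)/(RT)].
(E_U−E_D)/(RT) = (96.2−64.4)×10³/(8.314×344) = 31800/2860 = 11.12.
k_D/k_U = (7.58×10^6/5.37×10^10)·exp(11.12) = 1.412×10^-4 × 67428 = 9.52.
Since E_D < E_U, lowering the temperature improves selectivity toward D.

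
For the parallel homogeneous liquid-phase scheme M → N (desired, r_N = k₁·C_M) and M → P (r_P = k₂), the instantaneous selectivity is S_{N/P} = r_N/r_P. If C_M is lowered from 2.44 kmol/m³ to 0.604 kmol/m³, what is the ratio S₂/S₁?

S_{N/P} = (k₁/k₂)·C_M, so S₂/S₁ = (C_{M,2}/C_{M,1}).
= 0.604/2.44 = 0.248.

0.248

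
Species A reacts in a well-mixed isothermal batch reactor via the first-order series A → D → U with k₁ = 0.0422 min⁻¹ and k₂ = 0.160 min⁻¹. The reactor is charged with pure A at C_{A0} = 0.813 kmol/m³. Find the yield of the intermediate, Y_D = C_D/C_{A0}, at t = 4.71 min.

0.125

For first-order series with pure A initially, C_D(t) = k₁C_{A0}/(k₂−k₁)·(e^(−k₁t) − e^(−k₂t)).
e^(−k₁t) = e^(−0.0422×4.71) = e^(−0.1988) = 0.8197; e^(−k₂t) = e^(−0.7536) = 0.4707.
C_D = 0.0422×0.813/(0.160−0.0422) × (0.8197−0.4707) = 0.2912×0.3491 = 0.1017 kmol/m³.
Y_D = C_D/C_{A0} = 0.1017/0.813 = 0.125.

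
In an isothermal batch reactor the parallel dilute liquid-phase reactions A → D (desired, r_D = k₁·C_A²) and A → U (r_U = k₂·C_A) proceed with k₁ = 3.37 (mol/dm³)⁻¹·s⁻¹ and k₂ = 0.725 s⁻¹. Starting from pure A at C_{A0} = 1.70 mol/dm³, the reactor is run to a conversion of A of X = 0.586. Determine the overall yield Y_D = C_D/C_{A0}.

C_A = C_{A0}(1−X) = 0.7038 mol/dm³.
Along a PFR/batch, dC_U/dC_A = −r_U/(r_D+r_U) = −k₂/(k₂+k₁·C_A).
Integrating from C_{A0} to C_A: C_U = (0.725/3.37)·ln[(0.725+3.37·1.70)/(0.725+3.37·0.704)] = 0.2151·ln(6.454/3.097) = 0.1580 mol/dm³.
Then C_D = (C_{A0}−C_A) − C_U = 0.9962 − 0.1580 = 0.8382 mol/dm³.
Y_D = C_D/C_{A0} = 0.8382/1.70 = 0.493.

0.493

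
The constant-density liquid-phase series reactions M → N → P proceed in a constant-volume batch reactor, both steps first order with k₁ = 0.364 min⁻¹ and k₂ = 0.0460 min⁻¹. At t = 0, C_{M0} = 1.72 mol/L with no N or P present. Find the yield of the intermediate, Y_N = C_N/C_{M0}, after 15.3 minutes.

0.562

Solving the coupled first-order balances gives C_N(t) = [k₁/(k₂−k₁)]·C_{M0}·(e^(−k₁t) − e^(−k₂t)).
e^(−k₁t) = e^(−0.364×15.3) = e^(−5.569) = 0.003814; e^(−k₂t) = e^(−0.7038) = 0.4947.
C_N = 0.364×1.72/(0.0460−0.364) × (0.003814−0.4947) = (-1.969)×(-0.4909) = 0.9665 mol/L.
Y_N = C_N/C_{M0} = 0.9665/1.72 = 0.562.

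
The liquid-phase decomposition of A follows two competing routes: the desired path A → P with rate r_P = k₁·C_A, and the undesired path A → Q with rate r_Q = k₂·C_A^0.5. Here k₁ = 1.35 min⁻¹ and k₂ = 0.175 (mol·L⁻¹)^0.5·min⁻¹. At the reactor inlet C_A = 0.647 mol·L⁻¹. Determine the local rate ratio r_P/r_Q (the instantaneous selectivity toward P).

S_{P/Q} = r_P/r_Q = (k₁·C_A)/(k₂·C_A^0.5) = (k₁/k₂)·C_A^0.5.
= (1.35×0.6470) / (0.175×0.6470^0.5) = 0.8735/0.1408 = 6.21.

6.21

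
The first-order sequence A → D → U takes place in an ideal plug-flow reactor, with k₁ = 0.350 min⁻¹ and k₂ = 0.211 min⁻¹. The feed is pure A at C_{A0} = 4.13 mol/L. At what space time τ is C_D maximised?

The intermediate peaks when r₁ = r₂, i.e. k₁e^(−k₁τ) = k₂e^(−k₂τ), giving τ_opt = ln(k₂/k₁)/(k₂−k₁).
= ln(0.211/0.350)/(0.211−0.350) = ln(0.6029)/-0.1390 = -0.5061/-0.1390 = 3.64 min.

3.64 min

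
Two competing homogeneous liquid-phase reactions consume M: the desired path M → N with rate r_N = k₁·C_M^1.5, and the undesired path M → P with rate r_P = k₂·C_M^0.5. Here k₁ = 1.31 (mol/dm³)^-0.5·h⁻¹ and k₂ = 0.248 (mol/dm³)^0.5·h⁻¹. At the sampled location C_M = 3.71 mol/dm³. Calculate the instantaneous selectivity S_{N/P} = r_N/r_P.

S_{N/P} = r_N/r_P = (k₁·C_M^1.5)/(k₂·C_M^0.5) = (k₁/k₂)·C_M.
= (1.31×3.710^1.5) / (0.248×3.710^0.5) = 9.361/0.4777 = 19.6.

19.6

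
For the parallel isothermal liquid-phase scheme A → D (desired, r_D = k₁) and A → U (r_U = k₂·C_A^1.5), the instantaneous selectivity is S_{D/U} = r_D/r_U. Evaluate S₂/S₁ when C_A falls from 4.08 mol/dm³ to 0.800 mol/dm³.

S_{D/U} = (k₁/k₂)·C_A^-1.5, so S₂/S₁ = (C_{A,2}/C_{A,1})^-1.5.
= (0.800/4.08)^(-1.5) = (0.1961)^(-1.5) = 11.5.

11.5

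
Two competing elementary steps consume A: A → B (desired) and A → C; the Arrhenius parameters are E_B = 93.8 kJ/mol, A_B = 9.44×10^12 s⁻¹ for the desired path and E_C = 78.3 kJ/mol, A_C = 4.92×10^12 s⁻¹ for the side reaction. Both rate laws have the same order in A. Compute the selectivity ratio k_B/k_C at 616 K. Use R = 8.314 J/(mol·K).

k_B/k_C = (A_B/A_C)·exp[−(E_B−E_C)/(RT)] = (A_B/A_C)·exp[(E_C−E_B)/(RT)].
(E_C−E_B)/(RT) = (78.3−93.8)×10³/(8.314×616) = -15500/5121 = -3.027.
k_B/k_C = (9.44×10^12/4.92×10^12)·exp(-3.027) = 1.919 × 0.04848 = 0.0930.
Since E_B > E_C, raising the temperature improves selectivity toward B.

0.0930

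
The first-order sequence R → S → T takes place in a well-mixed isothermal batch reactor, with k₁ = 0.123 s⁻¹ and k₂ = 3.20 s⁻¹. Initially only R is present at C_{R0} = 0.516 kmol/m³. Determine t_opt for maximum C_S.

1.06 s

For first-order series the maximum of C_S occurs at t_opt = ln(k₂/k₁)/(k₂−k₁).
= ln(3.20/0.123)/(3.20−0.123) = ln(26.02)/3.077 = 3.259/3.077 = 1.06 s.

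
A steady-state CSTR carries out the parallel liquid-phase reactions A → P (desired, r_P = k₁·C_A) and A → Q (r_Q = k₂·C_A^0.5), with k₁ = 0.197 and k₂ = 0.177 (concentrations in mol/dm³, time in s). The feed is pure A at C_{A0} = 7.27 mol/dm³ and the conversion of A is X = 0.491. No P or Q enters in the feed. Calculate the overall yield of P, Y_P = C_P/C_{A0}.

0.335

Exit C_A = C_{A0}(1−X) = 7.27×0.509 = 3.700 mol/dm³.
Rates in a CSTR are evaluated at the outlet concentration: r_P = 0.197×3.700 = 0.7290, r_Q = 0.177×3.700^0.5 = 0.3405.
Fraction of consumed A going to P: r_P/(r_P+r_Q) = 0.6816.
C_P = 0.6816·C_{A0}·X = 0.6816×7.27×0.491 = 2.43 mol/dm³; Y_P = C_P/C_{A0} = 0.335.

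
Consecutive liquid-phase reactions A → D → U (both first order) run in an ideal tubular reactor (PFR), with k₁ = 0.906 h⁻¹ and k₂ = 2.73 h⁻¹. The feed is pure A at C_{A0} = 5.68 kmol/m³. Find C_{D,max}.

1.09 kmol/m³

For a first-order series the maximum intermediate yield is C_{D,max}/C_{A0} = (k₁/k₂)^[k₂/(k₂−k₁)].
= (0.906/2.73)^(2.73/(2.73−0.906)) = (0.3319)^(1.497) = 0.1919.
C_{D,max} = 0.1919×5.68 = 1.09 kmol/m³.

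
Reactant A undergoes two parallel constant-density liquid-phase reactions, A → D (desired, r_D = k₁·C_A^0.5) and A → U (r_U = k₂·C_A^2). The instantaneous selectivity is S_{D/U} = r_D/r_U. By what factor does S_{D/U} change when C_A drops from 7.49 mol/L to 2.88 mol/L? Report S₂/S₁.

4.19

S_{D/U} = (k₁/k₂)·C_A^-1.5, so S₂/S₁ = (C_{A,2}/C_{A,1})^-1.5.
= (2.88/7.49)^(-1.5) = (0.3845)^(-1.5) = 4.19.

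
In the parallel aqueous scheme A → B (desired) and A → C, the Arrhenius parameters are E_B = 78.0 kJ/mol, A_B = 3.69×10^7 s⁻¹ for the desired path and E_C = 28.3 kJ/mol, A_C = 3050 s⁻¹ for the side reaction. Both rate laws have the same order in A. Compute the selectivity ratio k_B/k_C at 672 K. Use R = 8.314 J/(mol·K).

Since both paths have the same order in A, the concentration cancels and S_{B/C} = k_B/k_C = (A_B/A_C)·exp[(E_C−E_B)/(RT)].
(E_C−E_B)/(RT) = (28.3−78.0)×10³/(8.314×672) = -49700/5587 = -8.896.
k_B/k_C = (3.69×10^7/3050)·exp(-8.896) = 12098 × 1.370×10^-4 = 1.66.

1.66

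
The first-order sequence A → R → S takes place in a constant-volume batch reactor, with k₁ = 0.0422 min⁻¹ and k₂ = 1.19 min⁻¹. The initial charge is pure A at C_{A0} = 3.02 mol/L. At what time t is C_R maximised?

2.91 min

For first-order series the maximum of C_R occurs at t_opt = ln(k₂/k₁)/(k₂−k₁).
= ln(1.19/0.0422)/(1.19−0.0422) = ln(28.20)/1.148 = 3.339/1.148 = 2.91 min.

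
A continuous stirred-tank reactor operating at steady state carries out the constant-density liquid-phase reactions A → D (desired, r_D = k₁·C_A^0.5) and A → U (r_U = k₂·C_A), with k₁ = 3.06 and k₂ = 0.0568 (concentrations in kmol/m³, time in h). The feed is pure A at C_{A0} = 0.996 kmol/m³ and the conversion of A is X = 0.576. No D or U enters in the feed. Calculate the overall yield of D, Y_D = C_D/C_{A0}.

0.569

Exit C_A = C_{A0}(1−X) = 0.996×0.424 = 0.4223 kmol/m³.
In a CSTR the entire volume is at exit conditions, so r_D = 3.06×0.4223^0.5 = 1.989 and r_U = 0.0568×0.4223 = 0.02399.
Fraction of consumed A going to D: r_D/(r_D+r_U) = 0.9881.
C_D = 0.9881·C_{A0}·X = 0.9881×0.996×0.576 = 0.567 kmol/m³; Y_D = C_D/C_{A0} = 0.569.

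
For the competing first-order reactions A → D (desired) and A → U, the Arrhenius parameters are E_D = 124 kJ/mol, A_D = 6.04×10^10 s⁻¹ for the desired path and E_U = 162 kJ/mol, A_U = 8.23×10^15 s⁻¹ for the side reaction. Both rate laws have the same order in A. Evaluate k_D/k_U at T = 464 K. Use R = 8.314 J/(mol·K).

0.139

Since both paths have the same order in A, the concentration cancels and S_{D/U} = k_D/k_U = (A_D/A_U)·exp[(E_U−E_D)/(RT)].
(E_U−E_D)/(RT) = (162−124)×10³/(8.314×464) = 38000/3858 = 9.850.
k_D/k_U = (6.04×10^10/8.23×10^15)·exp(9.850) = 7.339×10^-6 × 18967 = 0.139.
Since E_D < E_U, lowering the temperature improves selectivity toward D.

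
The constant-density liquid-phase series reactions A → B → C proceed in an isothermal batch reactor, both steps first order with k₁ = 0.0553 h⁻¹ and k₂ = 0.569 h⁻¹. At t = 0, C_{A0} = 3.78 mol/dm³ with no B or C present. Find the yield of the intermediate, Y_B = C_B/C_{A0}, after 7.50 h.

0.0696

The intermediate concentration in a first-order A→B→C sequence is C_B = k₁C_{A0}(e^(−k₁t) − e^(−k₂t))/(k₂−k₁).
e^(−k₁t) = e^(−0.0553×7.50) = e^(−0.4148) = 0.6605; e^(−k₂t) = e^(−4.268) = 0.01402.
C_B = 0.0553×3.78/(0.569−0.0553) × (0.6605−0.01402) = 0.4069×0.6465 = 0.2631 mol/dm³.
Y_B = C_B/C_{A0} = 0.2631/3.78 = 0.0696.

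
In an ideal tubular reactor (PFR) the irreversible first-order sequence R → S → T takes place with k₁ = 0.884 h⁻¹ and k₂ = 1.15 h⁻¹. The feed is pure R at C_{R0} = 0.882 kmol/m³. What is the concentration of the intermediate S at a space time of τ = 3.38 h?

0.0876 kmol/m³

The intermediate concentration in a first-order A→B→C sequence is C_S = k₁C_{R0}(e^(−k₁τ) − e^(−k₂τ))/(k₂−k₁).
e^(−k₁τ) = e^(−0.884×3.38) = e^(−2.988) = 0.05039; e^(−k₂τ) = e^(−3.887) = 0.02051.
C_S = 0.884×0.882/(1.15−0.884) × (0.05039−0.02051) = 2.931×0.02989 = 0.08760 kmol/m³.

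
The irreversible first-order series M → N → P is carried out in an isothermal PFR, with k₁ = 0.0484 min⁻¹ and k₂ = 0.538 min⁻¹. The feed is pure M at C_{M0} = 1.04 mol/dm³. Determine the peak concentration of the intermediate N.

For a first-order series the maximum intermediate yield is C_{N,max}/C_{M0} = (k₁/k₂)^[k₂/(k₂−k₁)].
= (0.0484/0.538)^(0.538/(0.538−0.0484)) = (0.08996)^(1.099) = 0.07090.
C_{N,max} = 0.07090×1.04 = 0.0737 mol/dm³.

0.0737 mol/dm³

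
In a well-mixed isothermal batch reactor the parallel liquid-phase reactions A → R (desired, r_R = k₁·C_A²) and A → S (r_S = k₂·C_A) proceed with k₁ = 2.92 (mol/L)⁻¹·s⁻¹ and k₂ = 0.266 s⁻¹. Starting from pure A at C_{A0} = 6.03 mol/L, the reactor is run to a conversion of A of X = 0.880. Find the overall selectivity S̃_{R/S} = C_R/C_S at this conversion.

C_A = C_{A0}(1−X) = 0.7236 mol/L.
Along a PFR/batch, dC_S/dC_A = −r_S/(r_R+r_S) = −k₂/(k₂+k₁·C_A).
Integrating from C_{A0} to C_A: C_S = (0.266/2.92)·ln[(0.266+2.92·6.03)/(0.266+2.92·0.724)] = 0.09110·ln(17.87/2.379) = 0.1837 mol/L.
Then C_R = (C_{A0}−C_A) − C_S = 5.306 − 0.1837 = 5.123 mol/L.
S̃_{R/S} = C_R/C_S = 5.123/0.1837 = 27.9.

27.9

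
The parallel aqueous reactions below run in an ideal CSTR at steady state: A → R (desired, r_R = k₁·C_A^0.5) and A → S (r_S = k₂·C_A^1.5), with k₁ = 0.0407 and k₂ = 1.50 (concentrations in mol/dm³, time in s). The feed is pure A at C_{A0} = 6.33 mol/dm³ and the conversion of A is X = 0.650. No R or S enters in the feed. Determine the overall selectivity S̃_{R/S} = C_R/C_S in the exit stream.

0.0122

Exit C_A = C_{A0}(1−X) = 6.33×0.350 = 2.216 mol/dm³.
Rates in a CSTR are evaluated at the outlet concentration: r_R = 0.0407×2.216^0.5 = 0.06058, r_S = 1.50×2.216^1.5 = 4.947.
Overall selectivity = C_R/C_S = r_Rτ/(r_Sτ) = r_R/r_S = 0.0122.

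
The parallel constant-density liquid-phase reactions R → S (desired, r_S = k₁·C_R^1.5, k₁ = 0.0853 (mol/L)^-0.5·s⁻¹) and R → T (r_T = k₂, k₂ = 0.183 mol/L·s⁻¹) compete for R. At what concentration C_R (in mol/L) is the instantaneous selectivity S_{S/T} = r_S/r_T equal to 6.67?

S_{S/T} = (k₁/k₂)·C_R^1.5 ⇒ C_R = (S·k₂/k₁)^(1/1.5).
= (6.67×0.183/0.0853)^(0.6667) = (14.31)^(0.6667) = 5.89 mol/L.

5.89 mol/L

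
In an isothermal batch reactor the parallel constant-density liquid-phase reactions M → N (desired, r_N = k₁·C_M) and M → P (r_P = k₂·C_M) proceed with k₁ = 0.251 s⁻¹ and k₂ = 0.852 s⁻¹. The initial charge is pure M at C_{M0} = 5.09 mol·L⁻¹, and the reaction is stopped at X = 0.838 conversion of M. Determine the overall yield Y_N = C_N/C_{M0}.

0.191

C_M = C_{M0}(1−X) = 0.8246 mol·L⁻¹.
Both paths are first order in M, so the instantaneous fraction to N is constant: dC_N/d(−C_M) = k₁/(k₁+k₂) = 0.2276.
C_N = 0.2276·(C_{M0}−C_M) = 0.2276×4.265 = 0.971 mol·L⁻¹.
Y_N = C_N/C_{M0} = 0.9706/5.09 = 0.191.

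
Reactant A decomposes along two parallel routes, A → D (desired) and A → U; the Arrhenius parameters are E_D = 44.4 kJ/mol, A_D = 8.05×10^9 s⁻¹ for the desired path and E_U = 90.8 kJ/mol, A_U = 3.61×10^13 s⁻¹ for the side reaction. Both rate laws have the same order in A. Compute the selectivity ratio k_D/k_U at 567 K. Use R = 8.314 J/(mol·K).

4.20

k_D/k_U = (A_D/A_U)·exp[−(E_D−E_U)/(RT)] = (A_D/A_U)·exp[(E_U−E_D)/(RT)].
(E_U−E_D)/(RT) = (90.8−44.4)×10³/(8.314×567) = 46400/4714 = 9.843.
k_D/k_U = (8.05×10^9/3.61×10^13)·exp(9.843) = 2.230×10^-4 × 18825 = 4.20.
Since E_D < E_U, lowering the temperature improves selectivity toward D.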